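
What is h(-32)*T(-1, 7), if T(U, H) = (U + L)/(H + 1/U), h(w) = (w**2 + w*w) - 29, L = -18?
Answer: -12787/2 ≈ -6393.5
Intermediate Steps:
h(w) = -29 + 2*w**2 (h(w) = (w**2 + w**2) - 29 = 2*w**2 - 29 = -29 + 2*w**2)
T(U, H) = (-18 + U)/(H + 1/U) (T(U, H) = (U - 18)/(H + 1/U) = (-18 + U)/(H + 1/U))
h(-32)*T(-1, 7) = (-29 + 2*(-32)**2)*(-(-18 - 1)/(1 + 7*(-1))) = (-29 + 2*1024)*(-1*(-19)/(1 - 7)) = (-29 + 2048)*(-1*(-19)/(-6)) = 2019*(-1*(-1/6)*(-19)) = 2019*(-19/6) = -12787/2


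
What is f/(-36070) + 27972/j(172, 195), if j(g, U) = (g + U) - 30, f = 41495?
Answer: 198993245/2431118 ≈ 81.853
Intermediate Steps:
j(g, U) = -30 + U + g (j(g, U) = (U + g) - 30 = -30 + U + g)
f/(-36070) + 27972/j(172, 195) = 41495/(-36070) + 27972/(-30 + 195 + 172) = 41495*(-1/36070) + 27972/337 = -8299/7214 + 27972*(1/337) = -8299/7214 + 27972/337 = 198993245/2431118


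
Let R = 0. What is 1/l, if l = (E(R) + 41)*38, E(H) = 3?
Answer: 1/1672 ≈ 0.00059809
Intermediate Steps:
l = 1672 (l = (3 + 41)*38 = 44*38 = 1672)
1/l = 1/1672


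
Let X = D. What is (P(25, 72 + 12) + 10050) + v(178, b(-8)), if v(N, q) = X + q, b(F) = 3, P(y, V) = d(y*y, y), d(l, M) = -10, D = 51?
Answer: 10094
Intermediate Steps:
P(y, V) = -10
X = 51
v(N, q) = 51 + q
(P(25, 72 + 12) + 10050) + v(178, b(-8)) = (-10 + 10050) + (51 + 3) = 10040 + 54 = 10094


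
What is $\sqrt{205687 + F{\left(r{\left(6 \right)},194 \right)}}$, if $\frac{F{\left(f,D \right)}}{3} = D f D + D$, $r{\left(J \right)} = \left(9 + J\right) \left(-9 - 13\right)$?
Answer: $i \sqrt{37053371} \approx 6087.1 i$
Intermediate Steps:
$r{\left(J \right)} = -198 - 22 J$ ($r{\left(J \right)} = \left(9 + J\right) \left(-22\right) = -198 - 22 J$)
$F{\left(f,D \right)} = 3 D + 3 f D^{2}$ ($F{\left(f,D \right)} = 3 \left(D f D + D\right) = 3 \left(f D^{2} + D\right) = 3 \left(D + f D^{2}\right) = 3 D + 3 f D^{2}$)
$\sqrt{205687 + F{\left(r{\left(6 \right)},194 \right)}} = \sqrt{205687 + 3 \cdot 194 \left(1 + 194 \left(-198 - 132\right)\right)} = \sqrt{205687 + 3 \cdot 194 \left(1 + 194 \left(-330\right)\right)} = \sqrt{205687 + 3 \cdot 194 \left(1 - 64020\right)} = \sqrt{205687 + 3 \cdot 194 \left(-64019\right)} = \sqrt{205687 - 37259058} = \sqrt{-37053371} = i \sqrt{37053371}$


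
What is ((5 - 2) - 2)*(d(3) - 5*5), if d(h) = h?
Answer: -22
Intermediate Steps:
((5 - 2) - 2)*(d(3) - 5*5) = ((5 - 2) - 2)*(3 - 5*5) = (3 - 2)*(3 - 25) = 1*(-22) = -22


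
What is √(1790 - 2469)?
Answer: I*√679 ≈ 26.058*I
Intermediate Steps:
√(1790 - 2469) = √(-679) = I*√679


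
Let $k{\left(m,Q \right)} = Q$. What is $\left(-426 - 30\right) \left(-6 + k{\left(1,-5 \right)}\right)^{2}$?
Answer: $-55176$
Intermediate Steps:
$\left(-426 - 30\right) \left(-6 + k{\left(1,-5 \right)}\right)^{2} = \left(-426 - 30\right) \left(-6 - 5\right)^{2} = - 456 \left(-11\right)^{2} = \left(-456\right) 121 = -55176$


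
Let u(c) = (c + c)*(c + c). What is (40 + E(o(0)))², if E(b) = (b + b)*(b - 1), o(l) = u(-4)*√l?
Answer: 1600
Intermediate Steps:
u(c) = 4*c² (u(c) = (2*c)*(2*c) = 4*c²)
o(l) = 64*√l (o(l) = (4*(-4)²)*√l = (4*16)*√l = 64*√l)
E(b) = 2*b*(-1 + b) (E(b) = (2*b)*(-1 + b) = 2*b*(-1 + b))
(40 + E(o(0)))² = (40 + 2*(64*√0)*(-1 + 64*√0))² = (40 + 2*(64*0)*(-1 + 64*0))² = (40 + 2*0*(-1 + 0))² = (40 + 2*0*(-1))² = (40 + 0)² = 40² = 1600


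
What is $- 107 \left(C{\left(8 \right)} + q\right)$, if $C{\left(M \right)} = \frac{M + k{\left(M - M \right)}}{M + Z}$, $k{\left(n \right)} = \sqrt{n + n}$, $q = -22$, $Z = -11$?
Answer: $\frac{7918}{3} \approx 2639.3$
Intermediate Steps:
$k{\left(n \right)} = \sqrt{2} \sqrt{n}$ ($k{\left(n \right)} = \sqrt{2 n} = \sqrt{2} \sqrt{n}$)
$C{\left(M \right)} = \frac{M}{-11 + M}$ ($C{\left(M \right)} = \frac{M + \sqrt{2} \sqrt{M - M}}{M - 11} = \frac{M + \sqrt{2} \sqrt{0}}{-11 + M} = \frac{M + \sqrt{2} \cdot 0}{-11 + M} = \frac{M + 0}{-11 + M} = \frac{M}{-11 + M}$)
$- 107 \left(C{\left(8 \right)} + q\right) = - 107 \left(\frac{8}{-11 + 8} - 22\right) = - 107 \left(\frac{8}{-3} - 22\right) = - 107 \left(8 \left(- \frac{1}{3}\right) - 22\right) = - 107 \left(- \frac{8}{3} - 22\right) = \left(-107\right) \left(- \frac{74}{3}\right) = \frac{7918}{3}$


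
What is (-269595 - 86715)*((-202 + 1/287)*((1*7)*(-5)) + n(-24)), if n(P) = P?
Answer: -102931189110/41 ≈ -2.5105e+9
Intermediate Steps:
(-269595 - 86715)*((-202 + 1/287)*((1*7)*(-5)) + n(-24)) = (-269595 - 86715)*((-202 + 1/287)*((1*7)*(-5)) - 24) = -356310*((-202 + 1/287)*(7*(-5)) - 24) = -356310*(-57973/287*(-35) - 24) = -356310*(289865/41 - 24) = -356310*288881/41 = -102931189110/41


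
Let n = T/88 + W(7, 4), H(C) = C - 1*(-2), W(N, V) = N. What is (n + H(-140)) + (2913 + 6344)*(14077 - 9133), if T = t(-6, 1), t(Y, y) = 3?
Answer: 4027449979/88 ≈ 4.5766e+7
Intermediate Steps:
T = 3
H(C) = 2 + C (H(C) = C + 2 = 2 + C)
n = 619/88 (n = 3/88 + 7 = 619/88 ≈ 7.0341)
(n + H(-140)) + (2913 + 6344)*(14077 - 9133) = (619/88 + (2 - 140)) + (2913 + 6344)*(14077 - 9133) = (619/88 - 138) + 9257*4944 = -11525/88 + 45766608 = 4027449979/88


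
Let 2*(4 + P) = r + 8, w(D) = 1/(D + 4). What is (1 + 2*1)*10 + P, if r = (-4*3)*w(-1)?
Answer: 28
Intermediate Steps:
w(D) = 1/(4 + D)
r = -4 (r = (-4*3)/(4 - 1) = -12/3 = -12*⅓ = -4)
P = -2 (P = -4 + (-4 + 8)/2 = -4 + (½)*4 = -4 + 2 = -2)
(1 + 2*1)*10 + P = (1 + 2*1)*10 - 2 = (1 + 2)*10 - 2 = 3*10 - 2 = 30 - 2 = 28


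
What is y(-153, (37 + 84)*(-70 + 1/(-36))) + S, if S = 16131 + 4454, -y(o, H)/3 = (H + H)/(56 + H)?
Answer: 6235939379/303025 ≈ 20579.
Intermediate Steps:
y(o, H) = -6*H/(56 + H) (y(o, H) = -3*(H + H)/(56 + H) = -3*2*H/(56 + H) = -6*H/(56 + H))
S = 20585
y(-153, (37 + 84)*(-70 + 1/(-36))) + S = -6*(37 + 84)*(-70 + 1/(-36))/(56 + (37 + 84)*(-70 + 1/(-36))) + 20585 = -6*121*(-70 - 1/36)/(56 + 121*(-70 - 1/36)) + 20585 = -6*121*(-2521/36)/(56 + 121*(-2521/36)) + 20585 = -6*(-305041/36)/(56 - 305041/36) + 20585 = -6*(-305041/36)/(-303025/36) + 20585 = -6*(-305041/36)*(-36/303025) + 20585 = -1830246/303025 + 20585 = 6235939379/303025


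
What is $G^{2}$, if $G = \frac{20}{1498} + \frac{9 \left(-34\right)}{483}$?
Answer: $\frac{114147856}{296769529} \approx 0.38463$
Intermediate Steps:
$G = - \frac{10684}{17227}$ ($G = 20 \cdot \frac{1}{1498} - \frac{102}{161} = \frac{10}{749} - \frac{102}{161} = - \frac{10684}{17227} \approx -0.62019$)
$G^{2} = \left(- \frac{10684}{17227}\right)^{2} = \frac{114147856}{296769529}$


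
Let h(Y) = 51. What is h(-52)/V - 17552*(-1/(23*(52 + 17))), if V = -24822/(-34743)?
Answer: 360852215/4376946 ≈ 82.444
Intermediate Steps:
V = 8274/11581 (V = -24822*(-1/34743) = 8274/11581 ≈ 0.71445)
h(-52)/V - 17552*(-1/(23*(52 + 17))) = 51/(8274/11581) - 17552*(-1/(23*(52 + 17))) = 51*(11581/8274) - 17552/(69*(-23)) = 196877/2758 - 17552/(-1587) = 196877/2758 - 17552*(-1/1587) = 196877/2758 + 17552/1587 = 360852215/4376946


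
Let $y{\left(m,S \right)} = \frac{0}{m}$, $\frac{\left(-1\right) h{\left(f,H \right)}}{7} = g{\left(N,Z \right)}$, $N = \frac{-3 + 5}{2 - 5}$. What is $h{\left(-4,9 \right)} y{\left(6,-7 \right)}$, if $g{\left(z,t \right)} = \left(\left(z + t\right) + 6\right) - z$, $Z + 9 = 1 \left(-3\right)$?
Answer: $0$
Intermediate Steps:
$N = - \frac{2}{3}$ ($N = \frac{2}{-3} = 2 \left(- \frac{1}{3}\right) = - \frac{2}{3} \approx -0.66667$)
$Z = -12$ ($Z = -9 + 1 \left(-3\right) = -9 - 3 = -12$)
$g{\left(z,t \right)} = 6 + t$ ($g{\left(z,t \right)} = \left(\left(t + z\right) + 6\right) - z = \left(6 + t + z\right) - z = 6 + t$)
$h{\left(f,H \right)} = 42$ ($h{\left(f,H \right)} = - 7 \left(6 - 12\right) = \left(-7\right) \left(-6\right) = 42$)
$y{\left(m,S \right)} = 0$
$h{\left(-4,9 \right)} y{\left(6,-7 \right)} = 42 \cdot 0 = 0$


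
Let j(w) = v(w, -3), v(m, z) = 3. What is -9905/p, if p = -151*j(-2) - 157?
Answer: 1981/122 ≈ 16.238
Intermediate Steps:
j(w) = 3
p = -610 (p = -151*3 - 157 = -453 - 157 = -610)
-9905/p = -9905/(-610) = -9905*(-1/610) = 1981/122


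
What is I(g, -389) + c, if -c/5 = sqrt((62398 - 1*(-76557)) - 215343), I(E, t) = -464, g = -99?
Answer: -464 - 130*I*sqrt(113) ≈ -464.0 - 1381.9*I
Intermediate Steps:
c = -130*I*sqrt(113) (c = -5*sqrt((62398 - 1*(-76557)) - 215343) = -5*sqrt((62398 + 76557) - 215343) = -5*sqrt(138955 - 215343) = -130*I*sqrt(113) ≈ -1381.9*I)
I(g, -389) + c = -464 - 130*I*sqrt(113)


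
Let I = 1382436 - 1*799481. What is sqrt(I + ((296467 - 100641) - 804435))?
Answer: I*sqrt(25654) ≈ 160.17*I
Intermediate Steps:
I = 582955 (I = 1382436 - 799481 = 582955)
sqrt(I + ((296467 - 100641) - 804435)) = sqrt(582955 + ((296467 - 100641) - 804435)) = sqrt(582955 + (195826 - 804435)) = sqrt(582955 - 608609) = sqrt(-25654) = I*sqrt(25654)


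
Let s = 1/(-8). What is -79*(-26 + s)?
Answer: 16511/8 ≈ 2063.9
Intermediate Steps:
s = -⅛ ≈ -0.12500
-79*(-26 + s) = -79*(-26 - ⅛) = -79*(-209/8) = 16511/8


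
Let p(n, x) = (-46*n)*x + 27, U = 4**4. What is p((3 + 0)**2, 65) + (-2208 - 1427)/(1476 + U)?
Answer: -46564991/1732 ≈ -26885.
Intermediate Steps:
U = 256
p(n, x) = 27 - 46*n*x (p(n, x) = -46*n*x + 27 = 27 - 46*n*x)
p((3 + 0)**2, 65) + (-2208 - 1427)/(1476 + U) = (27 - 46*(3 + 0)**2*65) + (-2208 - 1427)/(1476 + 256) = (27 - 46*3**2*65) - 3635/1732 = (27 - 46*9*65) - 3635*1/1732 = (27 - 26910) - 3635/1732 = -26883 - 3635/1732 = -46564991/1732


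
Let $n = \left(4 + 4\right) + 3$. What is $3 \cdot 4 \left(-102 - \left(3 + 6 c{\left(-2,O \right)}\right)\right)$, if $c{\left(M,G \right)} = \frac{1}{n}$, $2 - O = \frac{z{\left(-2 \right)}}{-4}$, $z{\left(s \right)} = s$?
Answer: $- \frac{13932}{11} \approx -1266.5$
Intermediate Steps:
$n = 11$ ($n = 8 + 3 = 11$)
$O = \frac{3}{2}$ ($O = 2 - - \frac{2}{-4} = 2 - \left(-2\right) \left(- \frac{1}{4}\right) = 2 - \frac{1}{2} = \frac{3}{2} \approx 1.5$)
$c{\left(M,G \right)} = \frac{1}{11}$
$3 \cdot 4 \left(-102 - \left(3 + 6 c{\left(-2,O \right)}\right)\right) = 3 \cdot 4 \left(-102 - \frac{39}{11}\right) = 12 \left(-102 - \frac{39}{11}\right) = 12 \left(- \frac{1161}{11}\right) = - \frac{13932}{11}$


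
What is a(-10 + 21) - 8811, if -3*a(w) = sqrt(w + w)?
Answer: -8811 - sqrt(22)/3 ≈ -8812.6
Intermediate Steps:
a(w) = -sqrt(2)*sqrt(w)/3 (a(w) = -sqrt(w + w)/3 = -sqrt(2)*sqrt(w)/3)
a(-10 + 21) - 8811 = -sqrt(2)*sqrt(-10 + 21)/3 - 8811 = -sqrt(2)*sqrt(11)/3 - 8811 = -sqrt(22)/3 - 8811 = -8811 - sqrt(22)/3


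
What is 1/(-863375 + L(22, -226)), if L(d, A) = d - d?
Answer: -1/863375 ≈ -1.1582e-6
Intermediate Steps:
L(d, A) = 0
1/(-863375 + L(22, -226)) = 1/(-863375 + 0) = 1/(-863375) = -1/863375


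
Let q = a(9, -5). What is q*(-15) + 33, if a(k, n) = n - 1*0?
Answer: 108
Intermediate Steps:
a(k, n) = n (a(k, n) = n + 0 = n)
q = -5
q*(-15) + 33 = -5*(-15) + 33 = 75 + 33 = 108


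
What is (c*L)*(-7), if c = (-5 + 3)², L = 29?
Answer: -812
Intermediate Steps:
c = 4 (c = (-2)² = 4)
(c*L)*(-7) = (4*29)*(-7) = 116*(-7) = -812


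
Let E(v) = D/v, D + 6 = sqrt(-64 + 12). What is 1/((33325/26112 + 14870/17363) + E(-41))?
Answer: 787481921134850244096/1805355031401980947873 + 16855578286452375552*I*sqrt(13)/1805355031401980947873 ≈ 0.43619 + 0.033663*I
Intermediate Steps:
D = -6 + 2*I*sqrt(13) (D = -6 + sqrt(-64 + 12) = -6 + sqrt(-52) = -6 + 2*I*sqrt(13) ≈ -6.0 + 7.2111*I)
E(v) = (-6 + 2*I*sqrt(13))/v
1/((33325/26112 + 14870/17363) + E(-41)) = 1/((33325/26112 + 14870/17363) + 2*(-3 + I*sqrt(13))/(-41)) = 1/((33325*(1/26112) + 14870*(1/17363)) + 2*(-1/41)*(-3 + I*sqrt(13))) = 1/((33325/26112 + 14870/17363) + (6/41 - 2*I*sqrt(13)/41)) = 1/(966907415/453382656 + (6/41 - 2*I*sqrt(13)/41)) = 1/(42363499951/18588688896 - 2*I*sqrt(13)/41)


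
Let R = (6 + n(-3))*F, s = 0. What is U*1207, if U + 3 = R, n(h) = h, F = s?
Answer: -3621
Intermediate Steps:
F = 0
R = 0 (R = (6 - 3)*0 = 3*0 = 0)
U = -3 (U = -3 + 0 = -3)
U*1207 = -3*1207 = -3621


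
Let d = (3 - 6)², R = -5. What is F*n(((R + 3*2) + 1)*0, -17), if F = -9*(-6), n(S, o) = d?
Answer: 486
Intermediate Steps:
d = 9 (d = (-3)² = 9)
n(S, o) = 9
F = 54
F*n(((R + 3*2) + 1)*0, -17) = 54*9 = 486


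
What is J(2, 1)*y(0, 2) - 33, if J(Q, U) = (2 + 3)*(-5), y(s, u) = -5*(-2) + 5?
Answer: -408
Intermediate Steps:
y(s, u) = 15 (y(s, u) = 10 + 5 = 15)
J(Q, U) = -25 (J(Q, U) = 5*(-5) = -25)
J(2, 1)*y(0, 2) - 33 = -25*15 - 33 = -375 - 33 = -408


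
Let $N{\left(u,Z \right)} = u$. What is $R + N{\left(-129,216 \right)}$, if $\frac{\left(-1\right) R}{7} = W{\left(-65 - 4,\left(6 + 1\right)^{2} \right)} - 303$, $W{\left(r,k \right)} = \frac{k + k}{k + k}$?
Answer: $1985$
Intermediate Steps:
$W{\left(r,k \right)} = 1$ ($W{\left(r,k \right)} = \frac{2 k}{2 k} = 2 k \frac{1}{2 k} = 1$)
$R = 2114$ ($R = - 7 \left(1 - 303\right) = \left(-7\right) \left(-302\right) = 2114$)
$R + N{\left(-129,216 \right)} = 2114 - 129 = 1985$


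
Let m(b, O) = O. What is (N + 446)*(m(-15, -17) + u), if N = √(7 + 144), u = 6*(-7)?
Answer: -26314 - 59*√151 ≈ -27039.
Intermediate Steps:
u = -42
N = √151 ≈ 12.288
(N + 446)*(m(-15, -17) + u) = (√151 + 446)*(-17 - 42) = (446 + √151)*(-59) = -26314 - 59*√151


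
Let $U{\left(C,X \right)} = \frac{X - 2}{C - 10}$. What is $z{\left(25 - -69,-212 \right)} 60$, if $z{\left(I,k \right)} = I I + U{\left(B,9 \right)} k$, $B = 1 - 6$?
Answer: $536096$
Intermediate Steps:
$B = -5$
$U{\left(C,X \right)} = \frac{-2 + X}{-10 + C}$
$z{\left(I,k \right)} = I^{2} - \frac{7 k}{15}$ ($z{\left(I,k \right)} = I I + \frac{-2 + 9}{-10 - 5} k = I^{2} + \frac{1}{-15} \cdot 7 k = I^{2} + \left(- \frac{1}{15}\right) 7 k = I^{2} - \frac{7 k}{15}$)
$z{\left(25 - -69,-212 \right)} 60 = \left(\left(25 - -69\right)^{2} - - \frac{1484}{15}\right) 60 = \left(\left(25 + 69\right)^{2} + \frac{1484}{15}\right) 60 = \left(94^{2} + \frac{1484}{15}\right) 60 = \left(8836 + \frac{1484}{15}\right) 60 = \frac{134024}{15} \cdot 60 = 536096$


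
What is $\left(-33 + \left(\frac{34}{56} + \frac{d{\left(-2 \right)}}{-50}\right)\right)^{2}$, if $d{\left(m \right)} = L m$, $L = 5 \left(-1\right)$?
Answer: $\frac{20820969}{19600} \approx 1062.3$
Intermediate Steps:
$L = -5$
$d{\left(m \right)} = - 5 m$
$\left(-33 + \left(\frac{34}{56} + \frac{d{\left(-2 \right)}}{-50}\right)\right)^{2} = \left(-33 + \left(\frac{34}{56} + \frac{\left(-5\right) \left(-2\right)}{-50}\right)\right)^{2} = \left(-33 + \left(34 \cdot \frac{1}{56} + 10 \left(- \frac{1}{50}\right)\right)\right)^{2} = \left(-33 + \left(\frac{17}{28} - \frac{1}{5}\right)\right)^{2} = \left(-33 + \frac{57}{140}\right)^{2} = \left(- \frac{4563}{140}\right)^{2} = \frac{20820969}{19600}$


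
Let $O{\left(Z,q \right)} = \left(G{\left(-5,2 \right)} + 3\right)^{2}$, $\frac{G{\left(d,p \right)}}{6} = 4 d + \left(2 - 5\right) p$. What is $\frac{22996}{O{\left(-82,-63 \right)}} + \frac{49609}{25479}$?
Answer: $\frac{10217615}{3487941} \approx 2.9294$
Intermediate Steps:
$G{\left(d,p \right)} = - 18 p + 24 d$ ($G{\left(d,p \right)} = 6 \left(4 d + \left(2 - 5\right) p\right) = 6 \left(4 d - 3 p\right) = 6 \left(- 3 p + 4 d\right) = - 18 p + 24 d$)
$O{\left(Z,q \right)} = 23409$ ($O{\left(Z,q \right)} = \left(\left(\left(-18\right) 2 + 24 \left(-5\right)\right) + 3\right)^{2} = \left(\left(-36 - 120\right) + 3\right)^{2} = \left(-156 + 3\right)^{2} = \left(-153\right)^{2} = 23409$)
$\frac{22996}{O{\left(-82,-63 \right)}} + \frac{49609}{25479} = \frac{22996}{23409} + \frac{49609}{25479} = 22996 \cdot \frac{1}{23409} + 49609 \cdot \frac{1}{25479} = \frac{22996}{23409} + \frac{2611}{1341} = \frac{10217615}{3487941}$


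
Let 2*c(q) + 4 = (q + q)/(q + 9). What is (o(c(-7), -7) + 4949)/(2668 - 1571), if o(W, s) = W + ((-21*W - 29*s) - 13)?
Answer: 5249/1097 ≈ 4.7849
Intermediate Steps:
c(q) = -2 + q/(9 + q) (c(q) = -2 + ((q + q)/(q + 9))/2 = -2 + ((2*q)/(9 + q))/2 = -2 + (2*q/(9 + q))/2 = -2 + q/(9 + q))
o(W, s) = -13 - 29*s - 20*W (o(W, s) = W + ((-29*s - 21*W) - 13) = W + (-13 - 29*s - 21*W) = -13 - 29*s - 20*W)
(o(c(-7), -7) + 4949)/(2668 - 1571) = ((-13 - 29*(-7) - 20*(-18 - 1*(-7))/(9 - 7)) + 4949)/(2668 - 1571) = ((-13 + 203 - 20*(-18 + 7)/2) + 4949)/1097 = ((-13 + 203 - 10*(-11)) + 4949)*(1/1097) = ((-13 + 203 - 20*(-11/2)) + 4949)*(1/1097) = ((-13 + 203 + 110) + 4949)*(1/1097) = (300 + 4949)*(1/1097) = 5249*(1/1097) = 5249/1097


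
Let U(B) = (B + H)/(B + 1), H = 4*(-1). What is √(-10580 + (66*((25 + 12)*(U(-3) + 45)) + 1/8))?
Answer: 3*√191746/4 ≈ 328.42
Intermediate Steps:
H = -4
U(B) = (-4 + B)/(1 + B) (U(B) = (B - 4)/(B + 1) = (-4 + B)/(1 + B))
√(-10580 + (66*((25 + 12)*(U(-3) + 45)) + 1/8)) = √(-10580 + (66*((25 + 12)*((-4 - 3)/(1 - 3) + 45)) + 1/8)) = √(-10580 + (66*(37*(-7/(-2) + 45)) + ⅛)) = √(-10580 + (66*(37*(-½*(-7) + 45)) + ⅛)) = √(-10580 + (66*(37*(7/2 + 45)) + ⅛)) = √(-10580 + (66*(37*(97/2)) + ⅛)) = √(-10580 + (66*(3589/2) + ⅛)) = √(-10580 + (118437 + ⅛)) = √(-10580 + 947497/8) = √(862857/8) = 3*√191746/4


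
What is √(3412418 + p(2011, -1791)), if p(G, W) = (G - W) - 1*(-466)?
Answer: √3416686 ≈ 1848.4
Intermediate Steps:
p(G, W) = 466 + G - W (p(G, W) = (G - W) + 466 = 466 + G - W)
√(3412418 + p(2011, -1791)) = √(3412418 + (466 + 2011 - 1*(-1791))) = √(3412418 + (466 + 2011 + 1791)) = √(3412418 + 4268) = √3416686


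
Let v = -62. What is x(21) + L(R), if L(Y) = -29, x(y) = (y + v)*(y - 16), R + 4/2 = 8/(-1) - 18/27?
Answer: -234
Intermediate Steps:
R = -32/3 (R = -2 + (8/(-1) - 18/27) = -2 + (8*(-1) - 18*1/27) = -2 + (-8 - ⅔) = -2 - 26/3 = -32/3 ≈ -10.667)
x(y) = (-62 + y)*(-16 + y) (x(y) = (y - 62)*(y - 16) = (-62 + y)*(-16 + y))
x(21) + L(R) = (992 + 21² - 78*21) - 29 = (992 + 441 - 1638) - 29 = -205 - 29 = -234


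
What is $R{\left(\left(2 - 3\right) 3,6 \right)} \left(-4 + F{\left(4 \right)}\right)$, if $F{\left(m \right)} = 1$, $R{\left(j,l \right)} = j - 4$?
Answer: $21$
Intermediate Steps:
$R{\left(j,l \right)} = -4 + j$
$R{\left(\left(2 - 3\right) 3,6 \right)} \left(-4 + F{\left(4 \right)}\right) = \left(-4 + \left(2 - 3\right) 3\right) \left(-4 + 1\right) = \left(-4 - 3\right) \left(-3\right) = \left(-7\right) \left(-3\right) = 21$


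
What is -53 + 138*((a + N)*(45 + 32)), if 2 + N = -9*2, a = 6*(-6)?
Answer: -595109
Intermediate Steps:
a = -36
N = -20 (N = -2 - 9*2 = -2 - 18 = -20)
-53 + 138*((a + N)*(45 + 32)) = -53 + 138*((-36 - 20)*(45 + 32)) = -53 + 138*(-56*77) = -53 + 138*(-4312) = -53 - 595056 = -595109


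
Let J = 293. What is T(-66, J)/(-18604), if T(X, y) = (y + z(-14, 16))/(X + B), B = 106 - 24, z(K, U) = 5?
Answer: -149/148832 ≈ -0.0010011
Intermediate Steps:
B = 82
T(X, y) = (5 + y)/(82 + X) (T(X, y) = (y + 5)/(X + 82) = (5 + y)/(82 + X))
T(-66, J)/(-18604) = ((5 + 293)/(82 - 66))/(-18604) = (298/16)*(-1/18604) = ((1/16)*298)*(-1/18604) = (149/8)*(-1/18604) = -149/148832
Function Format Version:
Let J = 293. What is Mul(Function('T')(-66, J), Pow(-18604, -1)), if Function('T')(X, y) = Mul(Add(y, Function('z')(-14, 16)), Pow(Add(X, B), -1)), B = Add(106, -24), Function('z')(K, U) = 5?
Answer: Rational(-149, 148832) ≈ -0.0010011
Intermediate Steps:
B = 82
Function('T')(X, y) = Mul(Pow(Add(82, X), -1), Add(5, y)) (Function('T')(X, y) = Mul(Add(y, 5), Pow(Add(X, 82), -1)) = Mul(Add(5, y), Pow(Add(82, X), -1)) = Mul(Pow(Add(82, X), -1), Add(5, y)))
Mul(Function('T')(-66, J), Pow(-18604, -1)) = Mul(Mul(Pow(Add(82, -66), -1), Add(5, 293)), Pow(-18604, -1)) = Mul(Mul(Pow(16, -1), 298), Rational(-1, 18604)) = Mul(Mul(Rational(1, 16), 298), Rational(-1, 18604)) = Mul(Rational(149, 8), Rational(-1, 18604)) = Rational(-149, 148832)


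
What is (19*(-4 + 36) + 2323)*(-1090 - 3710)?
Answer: -14068800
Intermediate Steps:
(19*(-4 + 36) + 2323)*(-1090 - 3710) = (19*32 + 2323)*(-4800) = (608 + 2323)*(-4800) = 2931*(-4800) = -14068800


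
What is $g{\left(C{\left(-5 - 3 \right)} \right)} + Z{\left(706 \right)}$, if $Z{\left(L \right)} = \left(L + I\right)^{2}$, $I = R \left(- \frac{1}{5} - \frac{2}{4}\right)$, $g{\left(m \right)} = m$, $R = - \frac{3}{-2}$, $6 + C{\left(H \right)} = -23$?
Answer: $\frac{198770201}{400} \approx 4.9693 \cdot 10^{5}$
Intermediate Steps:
$C{\left(H \right)} = -29$ ($C{\left(H \right)} = -6 - 23 = -29$)
$R = \frac{3}{2}$ ($R = \left(-3\right) \left(- \frac{1}{2}\right) = \frac{3}{2} \approx 1.5$)
$I = - \frac{21}{20}$ ($I = \frac{3 \left(- \frac{1}{5} - \frac{2}{4}\right)}{2} = \frac{3 \left(\left(-1\right) \frac{1}{5} - \frac{1}{2}\right)}{2} = \frac{3 \left(- \frac{1}{5} - \frac{1}{2}\right)}{2} = \frac{3}{2} \left(- \frac{7}{10}\right) = - \frac{21}{20} \approx -1.05$)
$Z{\left(L \right)} = \left(- \frac{21}{20} + L\right)^{2}$ ($Z{\left(L \right)} = \left(L - \frac{21}{20}\right)^{2} = \left(- \frac{21}{20} + L\right)^{2}$)
$g{\left(C{\left(-5 - 3 \right)} \right)} + Z{\left(706 \right)} = -29 + \frac{\left(-21 + 20 \cdot 706\right)^{2}}{400} = -29 + \frac{\left(-21 + 14120\right)^{2}}{400} = -29 + \frac{14099^{2}}{400} = -29 + \frac{1}{400} \cdot 198781801 = -29 + \frac{198781801}{400} = \frac{198770201}{400}$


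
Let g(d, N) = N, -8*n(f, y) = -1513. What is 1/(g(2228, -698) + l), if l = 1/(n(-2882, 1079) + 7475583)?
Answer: -59806177/41744711538 ≈ -0.0014327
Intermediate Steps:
n(f, y) = 1513/8 (n(f, y) = -⅛*(-1513) = 1513/8)
l = 8/59806177 (l = 1/(1513/8 + 7475583) = 1/(59806177/8) = 8/59806177 ≈ 1.3377e-7)
1/(g(2228, -698) + l) = 1/(-698 + 8/59806177) = 1/(-41744711538/59806177) = -59806177/41744711538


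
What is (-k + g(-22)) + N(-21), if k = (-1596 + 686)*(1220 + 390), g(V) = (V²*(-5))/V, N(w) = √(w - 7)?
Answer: 1465210 + 2*I*√7 ≈ 1.4652e+6 + 5.2915*I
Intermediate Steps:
N(w) = √(-7 + w)
g(V) = -5*V (g(V) = (-5*V²)/V = -5*V)
k = -1465100 (k = -910*1610 = -1465100)
(-k + g(-22)) + N(-21) = (-1*(-1465100) - 5*(-22)) + √(-7 - 21) = (1465100 + 110) + √(-28) = 1465210 + 2*I*√7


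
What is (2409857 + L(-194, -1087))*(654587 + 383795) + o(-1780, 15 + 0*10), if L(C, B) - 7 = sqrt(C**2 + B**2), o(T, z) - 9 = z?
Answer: 2502359400072 + 1038382*sqrt(1219205) ≈ 2.5035e+12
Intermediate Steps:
o(T, z) = 9 + z
L(C, B) = 7 + sqrt(B**2 + C**2) (L(C, B) = 7 + sqrt(C**2 + B**2) = 7 + sqrt(B**2 + C**2))
(2409857 + L(-194, -1087))*(654587 + 383795) + o(-1780, 15 + 0*10) = (2409857 + (7 + sqrt((-1087)**2 + (-194)**2)))*(654587 + 383795) + (9 + (15 + 0*10)) = (2409857 + (7 + sqrt(1181569 + 37636)))*1038382 + (9 + (15 + 0)) = (2409857 + (7 + sqrt(1219205)))*1038382 + (9 + 15) = (2409864 + sqrt(1219205))*1038382 + 24 = (2502359400048 + 1038382*sqrt(1219205)) + 24 = 2502359400072 + 1038382*sqrt(1219205)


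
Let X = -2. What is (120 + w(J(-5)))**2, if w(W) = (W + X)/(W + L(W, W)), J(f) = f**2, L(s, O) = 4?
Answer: 12271009/841 ≈ 14591.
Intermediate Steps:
w(W) = (-2 + W)/(4 + W) (w(W) = (W - 2)/(W + 4) = (-2 + W)/(4 + W))
(120 + w(J(-5)))**2 = (120 + (-2 + (-5)**2)/(4 + (-5)**2))**2 = (120 + (-2 + 25)/(4 + 25))**2 = (120 + 23/29)**2 = (3503/29)**2 = 12271009/841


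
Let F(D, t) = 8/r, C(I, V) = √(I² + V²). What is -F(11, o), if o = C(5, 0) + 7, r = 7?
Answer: -8/7 ≈ -1.1429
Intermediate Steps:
o = 12 (o = √(5² + 0²) + 7 = √(25 + 0) + 7 = √25 + 7 = 5 + 7 = 12)
F(D, t) = 8/7
-F(11, o) = -1*8/7 = -8/7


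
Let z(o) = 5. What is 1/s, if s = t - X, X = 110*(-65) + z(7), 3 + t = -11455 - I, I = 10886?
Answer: -1/15199 ≈ -6.5794e-5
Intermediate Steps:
t = -22344 (t = -3 + (-11455 - 1*10886) = -3 + (-11455 - 10886) = -3 - 22341 = -22344)
X = -7145 (X = 110*(-65) + 5 = -7150 + 5 = -7145)
s = -15199 (s = -22344 - 1*(-7145) = -22344 + 7145 = -15199)
1/s = 1/(-15199) = -1/15199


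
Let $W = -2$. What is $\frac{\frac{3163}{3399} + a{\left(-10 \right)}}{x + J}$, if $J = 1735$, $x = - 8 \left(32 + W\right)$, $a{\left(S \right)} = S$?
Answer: $- \frac{30827}{5081505} \approx -0.0060665$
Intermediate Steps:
$x = -240$ ($x = - 8 \left(32 - 2\right) = \left(-8\right) 30 = -240$)
$\frac{\frac{3163}{3399} + a{\left(-10 \right)}}{x + J} = \frac{\frac{3163}{3399} - 10}{-240 + 1735} = \frac{3163 \cdot \frac{1}{3399} - 10}{1495} = \left(\frac{3163}{3399} - 10\right) \frac{1}{1495} = \left(- \frac{30827}{3399}\right) \frac{1}{1495} = - \frac{30827}{5081505}$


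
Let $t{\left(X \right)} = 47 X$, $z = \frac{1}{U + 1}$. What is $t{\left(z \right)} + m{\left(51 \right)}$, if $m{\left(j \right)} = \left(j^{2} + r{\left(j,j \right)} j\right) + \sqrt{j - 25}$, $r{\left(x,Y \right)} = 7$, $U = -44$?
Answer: $\frac{127147}{43} + \sqrt{26} \approx 2962.0$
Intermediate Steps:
$z = - \frac{1}{43}$ ($z = \frac{1}{-44 + 1} = \frac{1}{-43} = - \frac{1}{43} \approx -0.023256$)
$m{\left(j \right)} = j^{2} + \sqrt{-25 + j} + 7 j$ ($m{\left(j \right)} = \left(j^{2} + 7 j\right) + \sqrt{j - 25} = \left(j^{2} + 7 j\right) + \sqrt{-25 + j} = j^{2} + \sqrt{-25 + j} + 7 j$)
$t{\left(z \right)} + m{\left(51 \right)} = 47 \left(- \frac{1}{43}\right) + \left(51^{2} + \sqrt{-25 + 51} + 7 \cdot 51\right) = - \frac{47}{43} + \left(2601 + \sqrt{26} + 357\right) = - \frac{47}{43} + \left(2958 + \sqrt{26}\right) = \frac{127147}{43} + \sqrt{26}$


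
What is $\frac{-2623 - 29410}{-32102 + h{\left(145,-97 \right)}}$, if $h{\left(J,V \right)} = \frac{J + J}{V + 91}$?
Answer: $\frac{96099}{96451} \approx 0.99635$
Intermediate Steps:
$h{\left(J,V \right)} = \frac{2 J}{91 + V}$
$\frac{-2623 - 29410}{-32102 + h{\left(145,-97 \right)}} = \frac{-2623 - 29410}{-32102 + 2 \cdot 145 \frac{1}{91 - 97}} = - \frac{32033}{-32102 + 2 \cdot 145 \frac{1}{-6}} = - \frac{32033}{-32102 + 2 \cdot 145 \left(- \frac{1}{6}\right)} = - \frac{32033}{-32102 - \frac{145}{3}} = - \frac{32033}{- \frac{96451}{3}} = \left(-32033\right) \left(- \frac{3}{96451}\right) = \frac{96099}{96451}$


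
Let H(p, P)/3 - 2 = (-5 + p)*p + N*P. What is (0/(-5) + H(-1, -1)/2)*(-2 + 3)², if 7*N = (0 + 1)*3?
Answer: 159/14 ≈ 11.357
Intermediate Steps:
N = 3/7 (N = ((0 + 1)*3)/7 = (1*3)/7 = (⅐)*3 = 3/7 ≈ 0.42857)
H(p, P) = 6 + 9*P/7 + 3*p*(-5 + p) (H(p, P) = 6 + 3*((-5 + p)*p + 3*P/7) = 6 + 3*(p*(-5 + p) + 3*P/7) = 6 + 3*(3*P/7 + p*(-5 + p)) = 6 + (9*P/7 + 3*p*(-5 + p)) = 6 + 9*P/7 + 3*p*(-5 + p))
(0/(-5) + H(-1, -1)/2)*(-2 + 3)² = (0/(-5) + (6 - 15*(-1) + 3*(-1)² + (9/7)*(-1))/2)*(-2 + 3)² = (0*(-⅕) + (6 + 15 + 3*1 - 9/7)*(½))*1² = (0 + (6 + 15 + 3 - 9/7)*(½))*1 = (0 + (159/7)*(½))*1 = (0 + 159/14)*1 = (159/14)*1 = 159/14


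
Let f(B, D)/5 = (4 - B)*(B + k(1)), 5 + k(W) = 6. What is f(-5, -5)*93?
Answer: -16740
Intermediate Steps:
k(W) = 1 (k(W) = -5 + 6 = 1)
f(B, D) = 5*(1 + B)*(4 - B) (f(B, D) = 5*((4 - B)*(B + 1)) = 5*((4 - B)*(1 + B)) = 5*((1 + B)*(4 - B)) = 5*(1 + B)*(4 - B))
f(-5, -5)*93 = (20 - 5*(-5)² + 15*(-5))*93 = (20 - 5*25 - 75)*93 = (20 - 125 - 75)*93 = -180*93 = -16740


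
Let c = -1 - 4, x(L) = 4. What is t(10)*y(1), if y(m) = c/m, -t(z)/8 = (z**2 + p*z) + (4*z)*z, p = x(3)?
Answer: 21600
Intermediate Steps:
p = 4
t(z) = -40*z**2 - 32*z (t(z) = -8*((z**2 + 4*z) + (4*z)*z) = -8*((z**2 + 4*z) + 4*z**2) = -8*(4*z + 5*z**2) = -40*z**2 - 32*z)
c = -5
y(m) = -5/m
t(10)*y(1) = (-8*10*(4 + 5*10))*(-5/1) = (-8*10*(4 + 50))*(-5*1) = -8*10*54*(-5) = -4320*(-5) = 21600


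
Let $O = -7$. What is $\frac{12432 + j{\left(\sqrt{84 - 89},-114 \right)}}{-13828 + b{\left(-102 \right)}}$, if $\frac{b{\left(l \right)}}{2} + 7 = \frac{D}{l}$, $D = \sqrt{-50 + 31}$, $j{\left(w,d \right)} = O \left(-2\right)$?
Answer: $- \frac{448093860732}{498354107383} + \frac{634746 i \sqrt{19}}{498354107383} \approx -0.89915 + 5.5519 \cdot 10^{-6} i$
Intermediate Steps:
$j{\left(w,d \right)} = 14$ ($j{\left(w,d \right)} = \left(-7\right) \left(-2\right) = 14$)
$D = i \sqrt{19}$ ($D = \sqrt{-19} = i \sqrt{19} \approx 4.3589 i$)
$b{\left(l \right)} = -14 + \frac{2 i \sqrt{19}}{l}$ ($b{\left(l \right)} = -14 + 2 \frac{i \sqrt{19}}{l} = -14 + \frac{2 i \sqrt{19}}{l}$)
$\frac{12432 + j{\left(\sqrt{84 - 89},-114 \right)}}{-13828 + b{\left(-102 \right)}} = \frac{12432 + 14}{-13828 - \left(14 - \frac{2 i \sqrt{19}}{-102}\right)} = \frac{12446}{-13828 - \left(14 - 2 i \sqrt{19} \left(- \frac{1}{102}\right)\right)} = \frac{12446}{-13828 - \left(14 + \frac{i \sqrt{19}}{51}\right)} = \frac{12446}{-13842 - \frac{i \sqrt{19}}{51}}$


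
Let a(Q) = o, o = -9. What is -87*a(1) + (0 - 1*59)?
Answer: 724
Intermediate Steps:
a(Q) = -9
-87*a(1) + (0 - 1*59) = -87*(-9) + (0 - 1*59) = 783 + (0 - 59) = 783 - 59 = 724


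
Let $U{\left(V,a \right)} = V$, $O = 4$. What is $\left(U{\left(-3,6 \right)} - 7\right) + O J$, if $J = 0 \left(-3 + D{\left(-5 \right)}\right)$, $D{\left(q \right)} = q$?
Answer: $-10$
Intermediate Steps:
$J = 0$ ($J = 0 \left(-3 - 5\right) = 0 \left(-8\right) = 0$)
$\left(U{\left(-3,6 \right)} - 7\right) + O J = \left(-3 - 7\right) + 4 \cdot 0 = \left(-3 - 7\right) + 0 = -10 + 0 = -10$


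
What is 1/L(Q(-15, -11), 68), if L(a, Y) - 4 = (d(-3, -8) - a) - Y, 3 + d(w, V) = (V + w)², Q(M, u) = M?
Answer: 1/69 ≈ 0.014493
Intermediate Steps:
d(w, V) = -3 + (V + w)²
L(a, Y) = 122 - Y - a (L(a, Y) = 4 + (((-3 + (-8 - 3)²) - a) - Y) = 4 + (((-3 + (-11)²) - a) - Y) = 4 + (((-3 + 121) - a) - Y) = 4 + ((118 - a) - Y) = 4 + (118 - Y - a) = 122 - Y - a)
1/L(Q(-15, -11), 68) = 1/(122 - 1*68 - 1*(-15)) = 1/(122 - 68 + 15) = 1/69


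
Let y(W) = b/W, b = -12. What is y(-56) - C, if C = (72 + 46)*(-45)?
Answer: 74343/14 ≈ 5310.2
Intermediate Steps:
y(W) = -12/W
C = -5310 (C = 118*(-45) = -5310)
y(-56) - C = -12/(-56) - 1*(-5310) = -12*(-1/56) + 5310 = 3/14 + 5310 = 74343/14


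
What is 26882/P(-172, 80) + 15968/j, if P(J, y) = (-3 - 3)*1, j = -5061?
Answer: -7563645/1687 ≈ -4483.5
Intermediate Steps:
P(J, y) = -6 (P(J, y) = -6*1 = -6)
26882/P(-172, 80) + 15968/j = 26882/(-6) + 15968/(-5061) = 26882*(-⅙) + 15968*(-1/5061) = -13441/3 - 15968/5061 = -7563645/1687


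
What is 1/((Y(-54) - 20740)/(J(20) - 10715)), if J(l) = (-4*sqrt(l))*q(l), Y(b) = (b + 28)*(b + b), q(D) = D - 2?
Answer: 10715/17932 + 36*sqrt(5)/4483 ≈ 0.61549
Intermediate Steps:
q(D) = -2 + D
Y(b) = 2*b*(28 + b) (Y(b) = (28 + b)*(2*b) = 2*b*(28 + b))
J(l) = -4*sqrt(l)*(-2 + l) (J(l) = (-4*sqrt(l))*(-2 + l) = -4*sqrt(l)*(-2 + l))
1/((Y(-54) - 20740)/(J(20) - 10715)) = 1/((2*(-54)*(28 - 54) - 20740)/(4*sqrt(20)*(2 - 1*20) - 10715)) = 1/((2*(-54)*(-26) - 20740)/(4*(2*sqrt(5))*(2 - 20) - 10715)) = 1/((2808 - 20740)/(4*(2*sqrt(5))*(-18) - 10715)) = 1/(-17932/(-144*sqrt(5) - 10715)) = 1/(-17932/(-10715 - 144*sqrt(5))) = 10715/17932 + 36*sqrt(5)/4483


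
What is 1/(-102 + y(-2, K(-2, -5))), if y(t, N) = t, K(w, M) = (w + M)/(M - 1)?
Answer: -1/104 ≈ -0.0096154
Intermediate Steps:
K(w, M) = (M + w)/(-1 + M)
1/(-102 + y(-2, K(-2, -5))) = 1/(-102 - 2) = 1/(-104) = -1/104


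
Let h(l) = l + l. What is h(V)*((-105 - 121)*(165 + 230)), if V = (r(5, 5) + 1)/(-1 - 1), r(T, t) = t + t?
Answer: 981970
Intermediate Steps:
r(T, t) = 2*t
V = -11/2 (V = (2*5 + 1)/(-1 - 1) = (10 + 1)/(-2) = 11*(-1/2) = -11/2 ≈ -5.5000)
h(l) = 2*l
h(V)*((-105 - 121)*(165 + 230)) = (2*(-11/2))*((-105 - 121)*(165 + 230)) = -(-2486)*395 = -11*(-89270) = 981970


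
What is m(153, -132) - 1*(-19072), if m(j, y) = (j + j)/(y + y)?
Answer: 839117/44 ≈ 19071.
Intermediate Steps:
m(j, y) = j/y (m(j, y) = (2*j)/((2*y)) = (2*j)*(1/(2*y)) = j/y)
m(153, -132) - 1*(-19072) = 153/(-132) - 1*(-19072) = 153*(-1/132) + 19072 = -51/44 + 19072 = 839117/44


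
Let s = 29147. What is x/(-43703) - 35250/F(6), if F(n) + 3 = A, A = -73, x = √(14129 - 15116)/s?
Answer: 17625/38 - I*√987/1273811341 ≈ 463.82 - 2.4663e-8*I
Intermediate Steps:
x = I*√987/29147 (x = √(14129 - 15116)/29147 = √(-987)*(1/29147) = (I*√987)*(1/29147) = I*√987/29147 ≈ 0.0010779*I)
F(n) = -76 (F(n) = -3 - 73 = -76)
x/(-43703) - 35250/F(6) = (I*√987/29147)/(-43703) - 35250/(-76) = (I*√987/29147)*(-1/43703) - 35250*(-1/76) = -I*√987/1273811341 + 17625/38 = 17625/38 - I*√987/1273811341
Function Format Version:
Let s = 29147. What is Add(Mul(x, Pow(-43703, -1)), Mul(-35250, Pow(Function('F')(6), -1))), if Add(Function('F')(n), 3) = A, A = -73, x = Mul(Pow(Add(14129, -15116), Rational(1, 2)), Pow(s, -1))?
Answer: Add(Rational(17625, 38), Mul(Rational(-1, 1273811341), I, Pow(987, Rational(1, 2)))) ≈ Add(463.82, Mul(-2.4663e-8, I))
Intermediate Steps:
x = Mul(Rational(1, 29147), I, Pow(987, Rational(1, 2))) (x = Mul(Pow(Add(14129, -15116), Rational(1, 2)), Pow(29147, -1)) = Mul(Pow(-987, Rational(1, 2)), Rational(1, 29147)) = Mul(Mul(I, Pow(987, Rational(1, 2))), Rational(1, 29147)) = Mul(Rational(1, 29147), I, Pow(987, Rational(1, 2))) ≈ Mul(0.0010779, I))
Function('F')(n) = -76 (Function('F')(n) = Add(-3, -73) = -76)
Add(Mul(x, Pow(-43703, -1)), Mul(-35250, Pow(Function('F')(6), -1))) = Add(Mul(Mul(Rational(1, 29147), I, Pow(987, Rational(1, 2))), Pow(-43703, -1)), Mul(-35250, Pow(-76, -1))) = Add(Mul(Mul(Rational(1, 29147), I, Pow(987, Rational(1, 2))), Rational(-1, 43703)), Mul(-35250, Rational(-1, 76))) = Add(Mul(Rational(-1, 1273811341), I, Pow(987, Rational(1, 2))), Rational(17625, 38)) = Add(Rational(17625, 38), Mul(Rational(-1, 1273811341), I, Pow(987, Rational(1, 2))))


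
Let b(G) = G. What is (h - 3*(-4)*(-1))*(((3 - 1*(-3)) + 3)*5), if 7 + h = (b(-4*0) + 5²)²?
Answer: 27270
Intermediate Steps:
h = 618 (h = -7 + (-4*0 + 5²)² = -7 + (0 + 25)² = -7 + 25² = -7 + 625 = 618)
(h - 3*(-4)*(-1))*(((3 - 1*(-3)) + 3)*5) = (618 - 3*(-4)*(-1))*(((3 - 1*(-3)) + 3)*5) = (618 + 12*(-1))*(((3 + 3) + 3)*5) = (618 - 12)*((6 + 3)*5) = 606*(9*5) = 606*45 = 27270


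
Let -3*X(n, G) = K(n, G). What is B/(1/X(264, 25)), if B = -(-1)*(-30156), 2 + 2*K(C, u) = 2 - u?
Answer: -125650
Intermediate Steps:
K(C, u) = -u/2 (K(C, u) = -1 + (2 - u)/2 = -1 + (1 - u/2) = -u/2)
X(n, G) = G/6 (X(n, G) = -(-1)*G/6 = G/6)
B = -30156 (B = -1*30156 = -30156)
B/(1/X(264, 25)) = -30156*(⅙)*25 = -30156/(1/(25/6)) = -30156/6/25 = -30156*25/6 = -125650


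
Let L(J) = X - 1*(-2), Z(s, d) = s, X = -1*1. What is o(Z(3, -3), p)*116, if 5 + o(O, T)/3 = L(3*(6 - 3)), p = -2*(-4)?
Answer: -1392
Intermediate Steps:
X = -1
p = 8
L(J) = 1 (L(J) = -1 - 1*(-2) = -1 + 2 = 1)
o(O, T) = -12 (o(O, T) = -15 + 3*1 = -15 + 3 = -12)
o(Z(3, -3), p)*116 = -12*116 = -1392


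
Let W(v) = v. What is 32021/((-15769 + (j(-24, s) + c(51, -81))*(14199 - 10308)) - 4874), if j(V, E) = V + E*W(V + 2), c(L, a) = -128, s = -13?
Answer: 32021/500751 ≈ 0.063946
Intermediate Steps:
j(V, E) = V + E*(2 + V) (j(V, E) = V + E*(V + 2) = V + E*(2 + V))
32021/((-15769 + (j(-24, s) + c(51, -81))*(14199 - 10308)) - 4874) = 32021/((-15769 + ((-24 - 13*(2 - 24)) - 128)*(14199 - 10308)) - 4874) = 32021/((-15769 + ((-24 - 13*(-22)) - 128)*3891) - 4874) = 32021/((-15769 + ((-24 + 286) - 128)*3891) - 4874) = 32021/((-15769 + (262 - 128)*3891) - 4874) = 32021/((-15769 + 134*3891) - 4874) = 32021/((-15769 + 521394) - 4874) = 32021/(505625 - 4874) = 32021/500751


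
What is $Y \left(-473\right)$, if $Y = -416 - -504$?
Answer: $-41624$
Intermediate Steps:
$Y = 88$ ($Y = -416 + 504 = 88$)
$Y \left(-473\right) = 88 \left(-473\right) = -41624$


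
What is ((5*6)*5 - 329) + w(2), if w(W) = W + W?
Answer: -175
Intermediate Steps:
w(W) = 2*W
((5*6)*5 - 329) + w(2) = ((5*6)*5 - 329) + 2*2 = (30*5 - 329) + 4 = (150 - 329) + 4 = -179 + 4 = -175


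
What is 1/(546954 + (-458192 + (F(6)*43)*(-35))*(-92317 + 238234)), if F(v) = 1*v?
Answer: -1/68175085620 ≈ -1.4668e-11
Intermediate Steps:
F(v) = v
1/(546954 + (-458192 + (F(6)*43)*(-35))*(-92317 + 238234)) = 1/(546954 + (-458192 + (6*43)*(-35))*(-92317 + 238234)) = 1/(546954 + (-458192 + 258*(-35))*145917) = 1/(546954 + (-458192 - 9030)*145917) = 1/(546954 - 467222*145917) = 1/(546954 - 68175632574) = 1/(-68175085620) = -1/68175085620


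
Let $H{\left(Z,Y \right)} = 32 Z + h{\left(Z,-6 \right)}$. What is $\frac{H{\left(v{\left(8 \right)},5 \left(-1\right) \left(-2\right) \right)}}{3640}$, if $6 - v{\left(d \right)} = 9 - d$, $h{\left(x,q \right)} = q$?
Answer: $\frac{11}{260} \approx 0.042308$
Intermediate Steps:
$v{\left(d \right)} = -3 + d$ ($v{\left(d \right)} = 6 - \left(9 - d\right) = 6 + \left(-9 + d\right) = -3 + d$)
$H{\left(Z,Y \right)} = -6 + 32 Z$ ($H{\left(Z,Y \right)} = 32 Z - 6 = -6 + 32 Z$)
$\frac{H{\left(v{\left(8 \right)},5 \left(-1\right) \left(-2\right) \right)}}{3640} = \frac{-6 + 32 \left(-3 + 8\right)}{3640} = \left(-6 + 32 \cdot 5\right) \frac{1}{3640} = \left(-6 + 160\right) \frac{1}{3640} = 154 \cdot \frac{1}{3640} = \frac{11}{260}$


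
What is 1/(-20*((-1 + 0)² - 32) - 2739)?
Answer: -1/2119 ≈ -0.00047192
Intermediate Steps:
1/(-20*((-1 + 0)² - 32) - 2739) = 1/(-20*((-1)² - 32) - 2739) = 1/(-20*(1 - 32) - 2739) = 1/(-20*(-31) - 2739) = 1/(620 - 2739) = 1/(-2119) = -1/2119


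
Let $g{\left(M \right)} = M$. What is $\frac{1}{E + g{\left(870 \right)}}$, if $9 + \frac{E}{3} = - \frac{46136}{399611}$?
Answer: $\frac{399611}{336733665} \approx 0.0011867$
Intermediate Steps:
$E = - \frac{10927905}{399611}$ ($E = -27 + 3 \left(- \frac{46136}{399611}\right) = -27 - \frac{138408}{399611} = - \frac{10927905}{399611} \approx -27.346$)
$\frac{1}{E + g{\left(870 \right)}} = \frac{1}{- \frac{10927905}{399611} + 870} = \frac{1}{\frac{336733665}{399611}} = \frac{399611}{336733665}$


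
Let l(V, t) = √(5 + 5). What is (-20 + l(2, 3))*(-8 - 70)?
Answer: 1560 - 78*√10 ≈ 1313.3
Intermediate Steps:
l(V, t) = √10
(-20 + l(2, 3))*(-8 - 70) = (-20 + √10)*(-8 - 70) = (-20 + √10)*(-78) = 1560 - 78*√10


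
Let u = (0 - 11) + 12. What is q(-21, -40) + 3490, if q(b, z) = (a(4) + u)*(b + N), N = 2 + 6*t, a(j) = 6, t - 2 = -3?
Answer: 3315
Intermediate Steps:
t = -1 (t = 2 - 3 = -1)
u = 1 (u = -11 + 12 = 1)
N = -4 (N = 2 + 6*(-1) = 2 - 6 = -4)
q(b, z) = -28 + 7*b (q(b, z) = (6 + 1)*(b - 4) = 7*(-4 + b) = -28 + 7*b)
q(-21, -40) + 3490 = (-28 + 7*(-21)) + 3490 = (-28 - 147) + 3490 = -175 + 3490 = 3315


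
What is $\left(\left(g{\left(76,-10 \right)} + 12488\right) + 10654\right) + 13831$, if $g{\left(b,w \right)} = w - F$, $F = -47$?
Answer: $37010$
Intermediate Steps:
$g{\left(b,w \right)} = 47 + w$ ($g{\left(b,w \right)} = w - -47 = w + 47 = 47 + w$)
$\left(\left(g{\left(76,-10 \right)} + 12488\right) + 10654\right) + 13831 = \left(\left(\left(47 - 10\right) + 12488\right) + 10654\right) + 13831 = \left(\left(37 + 12488\right) + 10654\right) + 13831 = \left(12525 + 10654\right) + 13831 = 23179 + 13831 = 37010$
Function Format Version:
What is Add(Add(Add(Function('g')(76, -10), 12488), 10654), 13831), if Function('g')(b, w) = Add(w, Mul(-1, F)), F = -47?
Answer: 37010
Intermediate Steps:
Function('g')(b, w) = Add(47, w) (Function('g')(b, w) = Add(w, Mul(-1, -47)) = Add(w, 47) = Add(47, w))
Add(Add(Add(Function('g')(76, -10), 12488), 10654), 13831) = Add(Add(Add(Add(47, -10), 12488), 10654), 13831) = Add(Add(Add(37, 12488), 10654), 13831) = Add(Add(12525, 10654), 13831) = Add(23179, 13831) = 37010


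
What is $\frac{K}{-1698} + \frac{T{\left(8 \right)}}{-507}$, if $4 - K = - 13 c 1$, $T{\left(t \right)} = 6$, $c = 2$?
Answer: $- \frac{1411}{47827} \approx -0.029502$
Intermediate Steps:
$K = 30$ ($K = 4 - \left(-13\right) 2 \cdot 1 = 4 - \left(-26\right) 1 = 4 - -26 = 4 + 26 = 30$)
$\frac{K}{-1698} + \frac{T{\left(8 \right)}}{-507} = \frac{30}{-1698} + \frac{6}{-507} = 30 \left(- \frac{1}{1698}\right) + 6 \left(- \frac{1}{507}\right) = - \frac{5}{283} - \frac{2}{169} = - \frac{1411}{47827}$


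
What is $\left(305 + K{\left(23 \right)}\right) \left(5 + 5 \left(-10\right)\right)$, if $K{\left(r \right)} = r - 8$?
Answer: $-14400$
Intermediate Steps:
$K{\left(r \right)} = -8 + r$
$\left(305 + K{\left(23 \right)}\right) \left(5 + 5 \left(-10\right)\right) = \left(305 + \left(-8 + 23\right)\right) \left(5 + 5 \left(-10\right)\right) = \left(305 + 15\right) \left(5 - 50\right) = 320 \left(-45\right) = -14400$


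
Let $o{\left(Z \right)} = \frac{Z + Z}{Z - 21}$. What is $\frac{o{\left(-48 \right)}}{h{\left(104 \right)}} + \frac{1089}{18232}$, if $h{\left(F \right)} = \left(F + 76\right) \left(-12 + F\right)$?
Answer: $\frac{25960109}{434012760} \approx 0.059814$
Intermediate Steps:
$o{\left(Z \right)} = \frac{2 Z}{-21 + Z}$
$h{\left(F \right)} = \left(-12 + F\right) \left(76 + F\right)$ ($h{\left(F \right)} = \left(76 + F\right) \left(-12 + F\right) = \left(-12 + F\right) \left(76 + F\right)$)
$\frac{o{\left(-48 \right)}}{h{\left(104 \right)}} + \frac{1089}{18232} = \frac{2 \left(-48\right) \frac{1}{-21 - 48}}{-912 + 104^{2} + 64 \cdot 104} + \frac{1089}{18232} = \frac{2 \left(-48\right) \frac{1}{-69}}{-912 + 10816 + 6656} + 1089 \cdot \frac{1}{18232} = \frac{2 \left(-48\right) \left(- \frac{1}{69}\right)}{16560} + \frac{1089}{18232} = \frac{32}{23} \cdot \frac{1}{16560} + \frac{1089}{18232} = \frac{2}{23805} + \frac{1089}{18232} = \frac{25960109}{434012760}$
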